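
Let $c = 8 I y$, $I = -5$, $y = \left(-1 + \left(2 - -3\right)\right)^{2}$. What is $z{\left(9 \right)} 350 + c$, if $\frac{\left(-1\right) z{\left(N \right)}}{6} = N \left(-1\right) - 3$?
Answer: $24560$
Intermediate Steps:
$y = 16$ ($y = \left(-1 + \left(2 + 3\right)\right)^{2} = \left(-1 + 5\right)^{2} = 4^{2} = 16$)
$c = -640$ ($c = 8 \left(-5\right) 16 = \left(-40\right) 16 = -640$)
$z{\left(N \right)} = 18 + 6 N$ ($z{\left(N \right)} = - 6 \left(N \left(-1\right) - 3\right) = - 6 \left(- N - 3\right) = - 6 \left(-3 - N\right) = 18 + 6 N$)
$z{\left(9 \right)} 350 + c = \left(18 + 6 \cdot 9\right) 350 - 640 = \left(18 + 54\right) 350 - 640 = 72 \cdot 350 - 640 = 25200 - 640 = 24560$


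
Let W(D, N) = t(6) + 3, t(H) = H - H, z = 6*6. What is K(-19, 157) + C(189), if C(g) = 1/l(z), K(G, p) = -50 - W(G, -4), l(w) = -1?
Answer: -54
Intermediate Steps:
z = 36
t(H) = 0
W(D, N) = 3 (W(D, N) = 0 + 3 = 3)
K(G, p) = -53 (K(G, p) = -50 - 1*3 = -50 - 3 = -53)
C(g) = -1 (C(g) = 1/(-1) = -1)
K(-19, 157) + C(189) = -53 - 1 = -54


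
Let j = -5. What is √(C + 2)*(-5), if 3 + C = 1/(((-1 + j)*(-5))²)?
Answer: -I*√899/6 ≈ -4.9972*I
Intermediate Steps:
C = -2699/900 (C = -3 + 1/(((-1 - 5)*(-5))²) = -3 + 1/((-6*(-5))²) = -3 + 1/(30²) = -3 + 1/900 = -2699/900 ≈ -2.9989)
√(C + 2)*(-5) = √(-2699/900 + 2)*(-5) = √(-899/900)*(-5) = (I*√899/30)*(-5) = -I*√899/6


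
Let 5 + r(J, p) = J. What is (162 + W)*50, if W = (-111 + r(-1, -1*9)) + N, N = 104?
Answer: 7450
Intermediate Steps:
r(J, p) = -5 + J
W = -13 (W = (-111 + (-5 - 1)) + 104 = (-111 - 6) + 104 = -117 + 104 = -13)
(162 + W)*50 = (162 - 13)*50 = 149*50 = 7450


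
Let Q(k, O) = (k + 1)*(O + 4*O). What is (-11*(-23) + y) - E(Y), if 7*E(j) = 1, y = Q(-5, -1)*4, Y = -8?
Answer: 2330/7 ≈ 332.86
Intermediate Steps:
Q(k, O) = 5*O*(1 + k) (Q(k, O) = (1 + k)*(5*O) = 5*O*(1 + k))
y = 80 (y = (5*(-1)*(1 - 5))*4 = (5*(-1)*(-4))*4 = 20*4 = 80)
E(j) = 1/7 (E(j) = (1/7)*1 = 1/7)
(-11*(-23) + y) - E(Y) = (-11*(-23) + 80) - 1*1/7 = (253 + 80) - 1/7 = 333 - 1/7 = 2330/7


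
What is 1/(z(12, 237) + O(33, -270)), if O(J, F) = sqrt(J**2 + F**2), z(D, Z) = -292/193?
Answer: 56356/2755930997 + 111747*sqrt(8221)/2755930997 ≈ 0.0036969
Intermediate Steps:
z(D, Z) = -292/193 (z(D, Z) = -292*1/193 = -292/193)
O(J, F) = sqrt(F**2 + J**2)
1/(z(12, 237) + O(33, -270)) = 1/(-292/193 + sqrt((-270)**2 + 33**2)) = 1/(-292/193 + sqrt(72900 + 1089)) = 1/(-292/193 + sqrt(73989)) = 1/(-292/193 + 3*sqrt(8221))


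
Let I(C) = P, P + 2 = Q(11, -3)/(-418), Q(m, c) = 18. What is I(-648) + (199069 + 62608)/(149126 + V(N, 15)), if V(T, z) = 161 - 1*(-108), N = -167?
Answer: -9101172/31223555 ≈ -0.29148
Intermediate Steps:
V(T, z) = 269 (V(T, z) = 161 + 108 = 269)
P = -427/209 (P = -2 + 18/(-418) = -2 + 18*(-1/418) = -2 - 9/209 = -427/209 ≈ -2.0431)
I(C) = -427/209
I(-648) + (199069 + 62608)/(149126 + V(N, 15)) = -427/209 + (199069 + 62608)/(149126 + 269) = -427/209 + 261677/149395 = -9101172/31223555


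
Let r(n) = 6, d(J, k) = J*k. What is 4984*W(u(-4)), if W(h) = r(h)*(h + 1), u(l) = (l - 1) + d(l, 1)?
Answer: -239232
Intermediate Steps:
u(l) = -1 + 2*l (u(l) = (l - 1) + l*1 = (-1 + l) + l = -1 + 2*l)
W(h) = 6 + 6*h (W(h) = 6*(h + 1) = 6*(1 + h) = 6 + 6*h)
4984*W(u(-4)) = 4984*(6 + 6*(-1 + 2*(-4))) = 4984*(6 + 6*(-1 - 8)) = 4984*(6 + 6*(-9)) = 4984*(6 - 54) = 4984*(-48) = -239232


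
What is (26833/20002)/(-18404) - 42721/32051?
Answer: -15727178179051/11798511813208 ≈ -1.3330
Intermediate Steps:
(26833/20002)/(-18404) - 42721/32051 = (26833*(1/20002))*(-1/18404) - 42721*1/32051 = (26833/20002)*(-1/18404) - 42721/32051 = -26833/368116808 - 42721/32051 = -15727178179051/11798511813208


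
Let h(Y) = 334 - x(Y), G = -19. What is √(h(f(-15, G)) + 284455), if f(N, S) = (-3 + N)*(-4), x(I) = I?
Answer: √284717 ≈ 533.59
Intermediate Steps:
f(N, S) = 12 - 4*N
h(Y) = 334 - Y
√(h(f(-15, G)) + 284455) = √((334 - (12 - 4*(-15))) + 284455) = √((334 - (12 + 60)) + 284455) = √((334 - 1*72) + 284455) = √((334 - 72) + 284455) = √(262 + 284455) = √284717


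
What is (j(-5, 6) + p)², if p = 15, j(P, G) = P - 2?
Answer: 64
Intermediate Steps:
j(P, G) = -2 + P
(j(-5, 6) + p)² = ((-2 - 5) + 15)² = (-7 + 15)² = 8² = 64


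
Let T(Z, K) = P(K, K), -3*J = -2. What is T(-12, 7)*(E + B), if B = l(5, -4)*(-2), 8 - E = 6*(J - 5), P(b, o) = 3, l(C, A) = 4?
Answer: 78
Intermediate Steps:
J = 2/3 (J = -1/3*(-2) = 2/3 ≈ 0.66667)
T(Z, K) = 3
E = 34 (E = 8 - 6*(2/3 - 5) = 8 - 6*(-13)/3 = 8 - 1*(-26) = 8 + 26 = 34)
B = -8 (B = 4*(-2) = -8)
T(-12, 7)*(E + B) = 3*(34 - 8) = 3*26 = 78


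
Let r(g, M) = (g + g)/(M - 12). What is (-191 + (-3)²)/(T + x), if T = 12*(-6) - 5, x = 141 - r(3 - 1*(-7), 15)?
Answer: -273/86 ≈ -3.1744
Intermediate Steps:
r(g, M) = 2*g/(-12 + M) (r(g, M) = (2*g)/(-12 + M) = 2*g/(-12 + M))
x = 403/3 (x = 141 - 2*(3 - 1*(-7))/(-12 + 15) = 141 - 2*(3 + 7)/3 = 141 - 2*10/3 = 141 - 1*20/3 = 141 - 20/3 = 403/3 ≈ 134.33)
T = -77 (T = -72 - 5 = -77)
(-191 + (-3)²)/(T + x) = (-191 + (-3)²)/(-77 + 403/3) = (-191 + 9)/(172/3) = -182*3/172 = -273/86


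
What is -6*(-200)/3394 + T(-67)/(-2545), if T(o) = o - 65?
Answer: 1751004/4318865 ≈ 0.40543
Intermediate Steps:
T(o) = -65 + o
-6*(-200)/3394 + T(-67)/(-2545) = -6*(-200)/3394 + (-65 - 67)/(-2545) = 1200*(1/3394) - 132*(-1/2545) = 600/1697 + 132/2545 = 1751004/4318865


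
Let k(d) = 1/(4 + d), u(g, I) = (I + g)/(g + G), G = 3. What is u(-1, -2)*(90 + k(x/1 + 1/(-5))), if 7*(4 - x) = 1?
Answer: -72465/536 ≈ -135.20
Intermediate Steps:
u(g, I) = (I + g)/(3 + g) (u(g, I) = (I + g)/(g + 3) = (I + g)/(3 + g))
x = 27/7 (x = 4 - 1/7*1 = 4 - 1/7 = 27/7 ≈ 3.8571)
u(-1, -2)*(90 + k(x/1 + 1/(-5))) = ((-2 - 1)/(3 - 1))*(90 + 1/(4 + ((27/7)/1 + 1/(-5)))) = (-3/2)*(90 + 1/(4 + ((27/7)*1 + 1*(-1/5)))) = ((1/2)*(-3))*(90 + 1/(4 + (27/7 - 1/5))) = -3*(90 + 1/(4 + 128/35))/2 = -3*(90 + 1/(268/35))/2 = -3*(90 + 35/268)/2 = -3/2*24155/268 = -72465/536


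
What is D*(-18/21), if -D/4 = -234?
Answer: -5616/7 ≈ -802.29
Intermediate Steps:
D = 936 (D = -4*(-234) = 936)
D*(-18/21) = 936*(-18/21) = 936*(-18*1/21) = 936*(-6/7) = -5616/7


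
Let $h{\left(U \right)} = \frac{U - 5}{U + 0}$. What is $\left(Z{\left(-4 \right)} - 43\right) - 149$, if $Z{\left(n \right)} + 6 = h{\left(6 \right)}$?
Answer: $- \frac{1187}{6} \approx -197.83$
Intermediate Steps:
$h{\left(U \right)} = \frac{-5 + U}{U}$
$Z{\left(n \right)} = - \frac{35}{6}$ ($Z{\left(n \right)} = -6 + \frac{-5 + 6}{6} = -6 + \frac{1}{6} \cdot 1 = -6 + \frac{1}{6} = - \frac{35}{6}$)
$\left(Z{\left(-4 \right)} - 43\right) - 149 = \left(- \frac{35}{6} - 43\right) - 149 = - \frac{293}{6} - 149 = - \frac{1187}{6}$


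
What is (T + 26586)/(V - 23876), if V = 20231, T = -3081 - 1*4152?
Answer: -6451/1215 ≈ -5.3095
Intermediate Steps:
T = -7233 (T = -3081 - 4152 = -7233)
(T + 26586)/(V - 23876) = (-7233 + 26586)/(20231 - 23876) = 19353/(-3645) = 19353*(-1/3645) = -6451/1215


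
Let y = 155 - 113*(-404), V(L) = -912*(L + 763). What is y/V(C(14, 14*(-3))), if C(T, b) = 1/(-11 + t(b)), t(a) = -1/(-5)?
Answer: -412263/6261944 ≈ -0.065836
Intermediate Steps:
t(a) = ⅕ (t(a) = -1*(-⅕) = ⅕)
C(T, b) = -5/54 (C(T, b) = 1/(-11 + ⅕) = 1/(-54/5) = -5/54)
V(L) = -695856 - 912*L (V(L) = -912*(763 + L) = -695856 - 912*L)
y = 45807 (y = 155 + 45652 = 45807)
y/V(C(14, 14*(-3))) = 45807/(-695856 - 912*(-5/54)) = 45807/(-695856 + 760/9) = 45807/(-6261944/9) = 45807*(-9/6261944) = -412263/6261944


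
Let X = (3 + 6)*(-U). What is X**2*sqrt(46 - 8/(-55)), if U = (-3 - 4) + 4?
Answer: 2187*sqrt(15510)/55 ≈ 4952.1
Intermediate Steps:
U = -3 (U = -7 + 4 = -3)
X = 27 (X = (3 + 6)*(-1*(-3)) = 9*3 = 27)
X**2*sqrt(46 - 8/(-55)) = 27**2*sqrt(46 - 8/(-55)) = 729*sqrt(46 - 8*(-1/55)) = 729*sqrt(46 + 8/55) = 729*sqrt(2538/55) = 729*(3*sqrt(15510)/55) = 2187*sqrt(15510)/55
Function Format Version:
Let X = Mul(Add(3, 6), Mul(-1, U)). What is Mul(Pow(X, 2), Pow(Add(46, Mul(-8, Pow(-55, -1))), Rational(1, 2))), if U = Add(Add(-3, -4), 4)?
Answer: Mul(Rational(2187, 55), Pow(15510, Rational(1, 2))) ≈ 4952.1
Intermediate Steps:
U = -3 (U = Add(-7, 4) = -3)
X = 27 (X = Mul(Add(3, 6), Mul(-1, -3)) = Mul(9, 3) = 27)
Mul(Pow(X, 2), Pow(Add(46, Mul(-8, Pow(-55, -1))), Rational(1, 2))) = Mul(Pow(27, 2), Pow(Add(46, Mul(-8, Pow(-55, -1))), Rational(1, 2))) = Mul(729, Pow(Add(46, Mul(-8, Rational(-1, 55))), Rational(1, 2))) = Mul(729, Pow(Add(46, Rational(8, 55)), Rational(1, 2))) = Mul(729, Pow(Rational(2538, 55), Rational(1, 2))) = Mul(729, Mul(Rational(3, 55), Pow(15510, Rational(1, 2)))) = Mul(Rational(2187, 55), Pow(15510, Rational(1, 2)))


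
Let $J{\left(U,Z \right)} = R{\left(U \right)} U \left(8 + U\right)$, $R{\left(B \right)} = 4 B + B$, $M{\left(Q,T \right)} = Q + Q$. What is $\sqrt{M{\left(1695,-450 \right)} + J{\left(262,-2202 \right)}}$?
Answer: $\sqrt{92672790} \approx 9626.7$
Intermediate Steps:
$M{\left(Q,T \right)} = 2 Q$
$R{\left(B \right)} = 5 B$
$J{\left(U,Z \right)} = 5 U^{2} \left(8 + U\right)$ ($J{\left(U,Z \right)} = 5 U U \left(8 + U\right) = 5 U^{2} \left(8 + U\right)$)
$\sqrt{M{\left(1695,-450 \right)} + J{\left(262,-2202 \right)}} = \sqrt{2 \cdot 1695 + 5 \cdot 262^{2} \left(8 + 262\right)} = \sqrt{3390 + 5 \cdot 68644 \cdot 270} = \sqrt{3390 + 92669400} = \sqrt{92672790}$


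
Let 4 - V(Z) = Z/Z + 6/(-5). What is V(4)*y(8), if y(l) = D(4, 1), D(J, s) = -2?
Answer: -42/5 ≈ -8.4000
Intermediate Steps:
y(l) = -2
V(Z) = 21/5 (V(Z) = 4 - (Z/Z + 6/(-5)) = 4 - (1 + 6*(-⅕)) = 4 - (1 - 6/5) = 4 - 1*(-⅕) = 4 + ⅕ = 21/5)
V(4)*y(8) = (21/5)*(-2) = -42/5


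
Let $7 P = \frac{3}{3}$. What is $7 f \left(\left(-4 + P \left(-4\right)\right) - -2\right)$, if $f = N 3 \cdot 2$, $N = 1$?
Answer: $-108$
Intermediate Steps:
$P = \frac{1}{7}$ ($P = \frac{3 \cdot \frac{1}{3}}{7} = \frac{1}{7} \cdot 1 = \frac{1}{7} \approx 0.14286$)
$f = 6$ ($f = 1 \cdot 3 \cdot 2 = 3 \cdot 2 = 6$)
$7 f \left(\left(-4 + P \left(-4\right)\right) - -2\right) = 7 \cdot 6 \left(\left(-4 + \frac{1}{7} \left(-4\right)\right) - -2\right) = 42 \left(\left(-4 - \frac{4}{7}\right) + 2\right) = 42 \left(- \frac{32}{7} + 2\right) = 42 \left(- \frac{18}{7}\right) = -108$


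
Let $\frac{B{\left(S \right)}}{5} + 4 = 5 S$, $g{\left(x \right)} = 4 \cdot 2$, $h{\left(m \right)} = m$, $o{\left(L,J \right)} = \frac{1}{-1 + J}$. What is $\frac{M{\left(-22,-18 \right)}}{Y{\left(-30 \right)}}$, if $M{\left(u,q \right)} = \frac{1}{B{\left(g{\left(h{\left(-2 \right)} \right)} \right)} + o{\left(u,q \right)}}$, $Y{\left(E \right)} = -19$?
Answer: $- \frac{1}{3419} \approx -0.00029248$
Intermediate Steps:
$g{\left(x \right)} = 8$
$B{\left(S \right)} = -20 + 25 S$ ($B{\left(S \right)} = -20 + 5 \cdot 5 S = -20 + 25 S$)
$M{\left(u,q \right)} = \frac{1}{180 + \frac{1}{-1 + q}}$ ($M{\left(u,q \right)} = \frac{1}{\left(-20 + 25 \cdot 8\right) + \frac{1}{-1 + q}} = \frac{1}{\left(-20 + 200\right) + \frac{1}{-1 + q}} = \frac{1}{180 + \frac{1}{-1 + q}}$)
$\frac{M{\left(-22,-18 \right)}}{Y{\left(-30 \right)}} = \frac{\frac{1}{-179 + 180 \left(-18\right)} \left(-1 - 18\right)}{-19} = \frac{1}{-179 - 3240} \left(-19\right) \left(- \frac{1}{19}\right) = \frac{1}{-3419} \left(-19\right) \left(- \frac{1}{19}\right) = \left(- \frac{1}{3419}\right) \left(-19\right) \left(- \frac{1}{19}\right) = \frac{19}{3419} \left(- \frac{1}{19}\right) = - \frac{1}{3419}$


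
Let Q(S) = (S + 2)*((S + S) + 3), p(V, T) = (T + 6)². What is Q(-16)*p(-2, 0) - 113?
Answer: 14503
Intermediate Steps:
p(V, T) = (6 + T)²
Q(S) = (2 + S)*(3 + 2*S) (Q(S) = (2 + S)*(2*S + 3) = (2 + S)*(3 + 2*S))
Q(-16)*p(-2, 0) - 113 = (6 + 2*(-16)² + 7*(-16))*(6 + 0)² - 113 = (6 + 2*256 - 112)*6² - 113 = (6 + 512 - 112)*36 - 113 = 406*36 - 113 = 14616 - 113 = 14503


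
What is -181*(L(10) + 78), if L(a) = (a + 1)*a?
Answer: -34028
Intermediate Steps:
L(a) = a*(1 + a) (L(a) = (1 + a)*a = a*(1 + a))
-181*(L(10) + 78) = -181*(10*(1 + 10) + 78) = -181*(10*11 + 78) = -181*(110 + 78) = -181*188 = -34028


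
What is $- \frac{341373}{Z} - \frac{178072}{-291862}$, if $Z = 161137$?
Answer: $- \frac{35469909331}{23514883547} \approx -1.5084$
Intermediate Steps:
$- \frac{341373}{Z} - \frac{178072}{-291862} = - \frac{341373}{161137} - \frac{178072}{-291862} = \left(-341373\right) \frac{1}{161137} - - \frac{89036}{145931} = - \frac{341373}{161137} + \frac{89036}{145931} = - \frac{35469909331}{23514883547}$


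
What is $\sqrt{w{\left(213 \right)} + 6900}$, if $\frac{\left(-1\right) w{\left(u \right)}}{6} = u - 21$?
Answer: $2 \sqrt{1437} \approx 75.816$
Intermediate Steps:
$w{\left(u \right)} = 126 - 6 u$ ($w{\left(u \right)} = - 6 \left(u - 21\right) = - 6 \left(-21 + u\right) = 126 - 6 u$)
$\sqrt{w{\left(213 \right)} + 6900} = \sqrt{\left(126 - 1278\right) + 6900} = \sqrt{-1152 + 6900} = \sqrt{5748} = 2 \sqrt{1437}$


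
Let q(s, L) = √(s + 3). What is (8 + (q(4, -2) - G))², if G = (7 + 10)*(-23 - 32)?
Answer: (943 + √7)² ≈ 8.9425e+5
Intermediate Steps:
G = -935 (G = 17*(-55) = -935)
q(s, L) = √(3 + s)
(8 + (q(4, -2) - G))² = (8 + (√(3 + 4) - 1*(-935)))² = (8 + (√7 + 935))² = (8 + (935 + √7))² = (943 + √7)²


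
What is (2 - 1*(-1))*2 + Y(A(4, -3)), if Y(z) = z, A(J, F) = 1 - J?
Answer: 3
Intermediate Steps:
(2 - 1*(-1))*2 + Y(A(4, -3)) = (2 - 1*(-1))*2 + (1 - 1*4) = (2 + 1)*2 + (1 - 4) = 3*2 - 3 = 6 - 3 = 3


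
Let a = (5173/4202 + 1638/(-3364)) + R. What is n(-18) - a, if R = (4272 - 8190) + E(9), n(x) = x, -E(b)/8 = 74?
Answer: 7935784085/1766941 ≈ 4491.3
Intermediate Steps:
E(b) = -592 (E(b) = -8*74 = -592)
R = -4510 (R = (4272 - 8190) - 592 = -3918 - 592 = -4510)
a = -7967589023/1766941 (a = (5173/4202 + 1638/(-3364)) - 4510 = (5173*(1/4202) + 1638*(-1/3364)) - 4510 = (5173/4202 - 819/1682) - 4510 = 1314887/1766941 - 4510 = -7967589023/1766941 ≈ -4509.3)
n(-18) - a = -18 - 1*(-7967589023/1766941) = -18 + 7967589023/1766941 = 7935784085/1766941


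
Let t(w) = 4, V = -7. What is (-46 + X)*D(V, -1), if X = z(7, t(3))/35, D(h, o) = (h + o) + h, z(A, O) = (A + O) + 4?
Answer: 4785/7 ≈ 683.57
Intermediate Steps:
z(A, O) = 4 + A + O
D(h, o) = o + 2*h
X = 3/7 (X = (4 + 7 + 4)/35 = 15*(1/35) = 3/7 ≈ 0.42857)
(-46 + X)*D(V, -1) = (-46 + 3/7)*(-1 + 2*(-7)) = -319*(-1 - 14)/7 = -319/7*(-15) = 4785/7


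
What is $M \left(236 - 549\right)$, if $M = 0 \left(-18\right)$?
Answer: $0$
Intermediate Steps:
$M = 0$
$M \left(236 - 549\right) = 0 \left(236 - 549\right) = 0 \left(-313\right) = 0$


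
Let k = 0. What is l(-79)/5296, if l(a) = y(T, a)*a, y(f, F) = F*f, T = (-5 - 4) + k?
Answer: -56169/5296 ≈ -10.606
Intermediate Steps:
T = -9 (T = (-5 - 4) + 0 = -9 + 0 = -9)
l(a) = -9*a² (l(a) = (a*(-9))*a = (-9*a)*a = -9*a²)
l(-79)/5296 = -9*(-79)²/5296 = -9*6241*(1/5296) = -56169*1/5296 = -56169/5296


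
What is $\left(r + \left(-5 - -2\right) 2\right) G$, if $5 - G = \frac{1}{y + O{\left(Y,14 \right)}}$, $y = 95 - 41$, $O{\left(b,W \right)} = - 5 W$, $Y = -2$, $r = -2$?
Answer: $- \frac{81}{2} \approx -40.5$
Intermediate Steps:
$y = 54$ ($y = 95 - 41 = 54$)
$G = \frac{81}{16}$ ($G = 5 - \frac{1}{54 - 70} = 5 - \frac{1}{-16} = 5 - - \frac{1}{16} = 5 + \frac{1}{16} = \frac{81}{16} \approx 5.0625$)
$\left(r + \left(-5 - -2\right) 2\right) G = \left(-2 + \left(-5 - -2\right) 2\right) \frac{81}{16} = \left(-2 + \left(-5 + 2\right) 2\right) \frac{81}{16} = \left(-2 - 6\right) \frac{81}{16} = \left(-8\right) \frac{81}{16} = - \frac{81}{2}$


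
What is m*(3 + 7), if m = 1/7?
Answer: 10/7 ≈ 1.4286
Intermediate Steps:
m = ⅐ ≈ 0.14286
m*(3 + 7) = (3 + 7)/7 = (⅐)*10 = 10/7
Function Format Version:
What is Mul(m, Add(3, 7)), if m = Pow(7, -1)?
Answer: Rational(10, 7) ≈ 1.4286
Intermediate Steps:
m = Rational(1, 7) ≈ 0.14286
Mul(m, Add(3, 7)) = Mul(Rational(1, 7), Add(3, 7)) = Mul(Rational(1, 7), 10) = Rational(10, 7)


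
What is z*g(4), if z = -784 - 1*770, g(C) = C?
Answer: -6216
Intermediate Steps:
z = -1554 (z = -784 - 770 = -1554)
z*g(4) = -1554*4 = -6216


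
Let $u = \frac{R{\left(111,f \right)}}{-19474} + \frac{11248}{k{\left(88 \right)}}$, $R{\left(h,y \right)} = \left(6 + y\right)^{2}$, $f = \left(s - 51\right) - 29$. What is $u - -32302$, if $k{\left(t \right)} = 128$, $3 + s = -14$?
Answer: $\frac{27725369}{856} \approx 32389.0$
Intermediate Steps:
$s = -17$ ($s = -3 - 14 = -17$)
$f = -97$ ($f = \left(-17 - 51\right) - 29 = -68 - 29 = -97$)
$u = \frac{74857}{856}$ ($u = \frac{\left(6 - 97\right)^{2}}{-19474} + \frac{11248}{128} = \left(-91\right)^{2} \left(- \frac{1}{19474}\right) + 11248 \cdot \frac{1}{128} = 8281 \left(- \frac{1}{19474}\right) + \frac{703}{8} = - \frac{91}{214} + \frac{703}{8} = \frac{74857}{856} \approx 87.45$)
$u - -32302 = \frac{74857}{856} - -32302 = \frac{74857}{856} + 32302 = \frac{27725369}{856}$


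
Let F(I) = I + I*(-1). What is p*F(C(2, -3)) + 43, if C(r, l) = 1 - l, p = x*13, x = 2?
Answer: 43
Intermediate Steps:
p = 26 (p = 2*13 = 26)
F(I) = 0 (F(I) = I - I = 0)
p*F(C(2, -3)) + 43 = 26*0 + 43 = 0 + 43 = 43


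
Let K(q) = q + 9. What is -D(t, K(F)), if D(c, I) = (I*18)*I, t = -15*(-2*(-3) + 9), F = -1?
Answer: -1152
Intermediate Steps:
t = -225 (t = -15*(6 + 9) = -15*15 = -225)
K(q) = 9 + q
D(c, I) = 18*I**2 (D(c, I) = (18*I)*I = 18*I**2)
-D(t, K(F)) = -18*(9 - 1)**2 = -18*8**2 = -18*64 = -1*1152 = -1152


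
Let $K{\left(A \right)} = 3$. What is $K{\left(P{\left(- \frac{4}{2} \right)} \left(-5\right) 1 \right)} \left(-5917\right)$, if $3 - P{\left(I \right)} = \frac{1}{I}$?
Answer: $-17751$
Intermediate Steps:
$P{\left(I \right)} = 3 - \frac{1}{I}$
$K{\left(P{\left(- \frac{4}{2} \right)} \left(-5\right) 1 \right)} \left(-5917\right) = 3 \left(-5917\right) = -17751$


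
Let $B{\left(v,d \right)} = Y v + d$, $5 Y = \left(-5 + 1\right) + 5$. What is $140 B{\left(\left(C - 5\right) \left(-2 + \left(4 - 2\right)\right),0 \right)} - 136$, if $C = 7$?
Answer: $-136$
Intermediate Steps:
$Y = \frac{1}{5}$ ($Y = \frac{\left(-5 + 1\right) + 5}{5} = \frac{-4 + 5}{5} = \frac{1}{5} \cdot 1 = \frac{1}{5} \approx 0.2$)
$B{\left(v,d \right)} = d + \frac{v}{5}$ ($B{\left(v,d \right)} = \frac{v}{5} + d = d + \frac{v}{5}$)
$140 B{\left(\left(C - 5\right) \left(-2 + \left(4 - 2\right)\right),0 \right)} - 136 = 140 \left(0 + \frac{\left(7 - 5\right) \left(-2 + \left(4 - 2\right)\right)}{5}\right) - 136 = 140 \left(0 + \frac{2 \left(-2 + \left(4 - 2\right)\right)}{5}\right) - 136 = 140 \left(0 + \frac{2 \left(-2 + 2\right)}{5}\right) - 136 = 140 \left(0 + \frac{2 \cdot 0}{5}\right) - 136 = 140 \left(0 + \frac{1}{5} \cdot 0\right) - 136 = 140 \left(0 + 0\right) - 136 = 140 \cdot 0 - 136 = 0 - 136 = -136$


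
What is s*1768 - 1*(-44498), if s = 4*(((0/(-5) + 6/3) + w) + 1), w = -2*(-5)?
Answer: 136434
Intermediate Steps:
w = 10
s = 52 (s = 4*(((0/(-5) + 6/3) + 10) + 1) = 4*(((0*(-1/5) + 6*(1/3)) + 10) + 1) = 4*(((0 + 2) + 10) + 1) = 4*((2 + 10) + 1) = 4*(12 + 1) = 4*13 = 52)
s*1768 - 1*(-44498) = 52*1768 - 1*(-44498) = 91936 + 44498 = 136434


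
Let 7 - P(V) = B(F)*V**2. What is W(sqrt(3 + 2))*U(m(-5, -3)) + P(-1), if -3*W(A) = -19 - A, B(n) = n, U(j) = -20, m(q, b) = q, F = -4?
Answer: -347/3 - 20*sqrt(5)/3 ≈ -130.57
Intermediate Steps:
W(A) = 19/3 + A/3 (W(A) = -(-19 - A)/3 = 19/3 + A/3)
P(V) = 7 + 4*V**2 (P(V) = 7 - (-4)*V**2 = 7 + 4*V**2)
W(sqrt(3 + 2))*U(m(-5, -3)) + P(-1) = (19/3 + sqrt(3 + 2)/3)*(-20) + (7 + 4*(-1)**2) = (19/3 + sqrt(5)/3)*(-20) + (7 + 4*1) = (-380/3 - 20*sqrt(5)/3) + (7 + 4) = (-380/3 - 20*sqrt(5)/3) + 11 = -347/3 - 20*sqrt(5)/3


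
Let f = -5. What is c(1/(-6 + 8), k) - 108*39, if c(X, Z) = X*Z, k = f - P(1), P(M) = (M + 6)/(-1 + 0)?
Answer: -4211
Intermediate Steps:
P(M) = -6 - M (P(M) = (6 + M)/(-1) = (6 + M)*(-1) = -6 - M)
k = 2 (k = -5 - (-6 - 1*1) = -5 - (-6 - 1) = -5 - 1*(-7) = -5 + 7 = 2)
c(1/(-6 + 8), k) - 108*39 = 2/(-6 + 8) - 108*39 = 2/2 - 4212 = (1/2)*2 - 4212 = 1 - 4212 = -4211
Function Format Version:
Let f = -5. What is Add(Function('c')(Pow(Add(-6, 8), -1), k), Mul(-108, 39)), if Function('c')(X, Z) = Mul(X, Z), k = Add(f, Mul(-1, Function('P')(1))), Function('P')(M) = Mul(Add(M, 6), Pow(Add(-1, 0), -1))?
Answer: -4211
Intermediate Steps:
Function('P')(M) = Add(-6, Mul(-1, M)) (Function('P')(M) = Mul(Add(6, M), Pow(-1, -1)) = Mul(Add(6, M), -1) = Add(-6, Mul(-1, M)))
k = 2 (k = Add(-5, Mul(-1, Add(-6, Mul(-1, 1)))) = Add(-5, Mul(-1, Add(-6, -1))) = Add(-5, Mul(-1, -7)) = Add(-5, 7) = 2)
Add(Function('c')(Pow(Add(-6, 8), -1), k), Mul(-108, 39)) = Add(Mul(Pow(Add(-6, 8), -1), 2), Mul(-108, 39)) = Add(Mul(Pow(2, -1), 2), -4212) = Add(Mul(Rational(1, 2), 2), -4212) = Add(1, -4212) = -4211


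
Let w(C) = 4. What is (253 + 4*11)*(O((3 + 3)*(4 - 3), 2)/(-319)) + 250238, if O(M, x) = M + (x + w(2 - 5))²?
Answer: 7255768/29 ≈ 2.5020e+5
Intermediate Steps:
O(M, x) = M + (4 + x)² (O(M, x) = M + (x + 4)² = M + (4 + x)²)
(253 + 4*11)*(O((3 + 3)*(4 - 3), 2)/(-319)) + 250238 = (253 + 4*11)*(((3 + 3)*(4 - 3) + (4 + 2)²)/(-319)) + 250238 = (253 + 44)*((6*1 + 6²)*(-1/319)) + 250238 = 297*((6 + 36)*(-1/319)) + 250238 = 297*(42*(-1/319)) + 250238 = 297*(-42/319) + 250238 = -1134/29 + 250238 = 7255768/29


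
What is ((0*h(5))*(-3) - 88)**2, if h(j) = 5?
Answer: 7744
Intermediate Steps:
((0*h(5))*(-3) - 88)**2 = ((0*5)*(-3) - 88)**2 = (0*(-3) - 88)**2 = (0 - 88)**2 = (-88)**2 = 7744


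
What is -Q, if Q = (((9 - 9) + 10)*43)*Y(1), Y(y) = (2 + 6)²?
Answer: -27520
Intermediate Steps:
Y(y) = 64 (Y(y) = 8² = 64)
Q = 27520 (Q = (((9 - 9) + 10)*43)*64 = ((0 + 10)*43)*64 = (10*43)*64 = 430*64 = 27520)
-Q = -1*27520 = -27520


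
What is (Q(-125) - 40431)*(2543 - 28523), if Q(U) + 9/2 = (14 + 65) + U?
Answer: 1051709370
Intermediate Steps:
Q(U) = 149/2 + U (Q(U) = -9/2 + ((14 + 65) + U) = -9/2 + (79 + U) = 149/2 + U)
(Q(-125) - 40431)*(2543 - 28523) = ((149/2 - 125) - 40431)*(2543 - 28523) = (-101/2 - 40431)*(-25980) = -80963/2*(-25980) = 1051709370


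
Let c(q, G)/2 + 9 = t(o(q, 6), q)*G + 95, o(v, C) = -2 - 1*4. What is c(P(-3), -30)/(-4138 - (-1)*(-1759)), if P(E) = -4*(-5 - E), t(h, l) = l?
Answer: 308/5897 ≈ 0.052230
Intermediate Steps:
o(v, C) = -6 (o(v, C) = -2 - 4 = -6)
P(E) = 20 + 4*E
c(q, G) = 172 + 2*G*q (c(q, G) = -18 + 2*(q*G + 95) = -18 + 2*(G*q + 95) = -18 + 2*(95 + G*q) = -18 + (190 + 2*G*q) = 172 + 2*G*q)
c(P(-3), -30)/(-4138 - (-1)*(-1759)) = (172 + 2*(-30)*(20 + 4*(-3)))/(-4138 - (-1)*(-1759)) = (172 + 2*(-30)*(20 - 12))/(-4138 - 1*1759) = (172 + 2*(-30)*8)/(-4138 - 1759) = (172 - 480)/(-5897) = -308*(-1/5897) = 308/5897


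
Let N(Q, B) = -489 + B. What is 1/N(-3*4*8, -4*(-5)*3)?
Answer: -1/429 ≈ -0.0023310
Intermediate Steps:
1/N(-3*4*8, -4*(-5)*3) = 1/(-489 - 4*(-5)*3) = 1/(-489 + 20*3) = 1/(-489 + 60) = 1/(-429) = -1/429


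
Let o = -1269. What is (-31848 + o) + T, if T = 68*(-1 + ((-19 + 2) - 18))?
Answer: -35565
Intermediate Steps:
T = -2448 (T = 68*(-1 + (-17 - 18)) = 68*(-1 - 35) = 68*(-36) = -2448)
(-31848 + o) + T = (-31848 - 1269) - 2448 = -33117 - 2448 = -35565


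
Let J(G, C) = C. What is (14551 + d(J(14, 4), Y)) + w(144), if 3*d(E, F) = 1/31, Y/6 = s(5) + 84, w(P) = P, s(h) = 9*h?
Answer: 1366636/93 ≈ 14695.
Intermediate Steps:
Y = 774 (Y = 6*(9*5 + 84) = 6*(45 + 84) = 6*129 = 774)
d(E, F) = 1/93 (d(E, F) = (⅓)/31 = (⅓)*(1/31) = 1/93)
(14551 + d(J(14, 4), Y)) + w(144) = (14551 + 1/93) + 144 = 1353244/93 + 144 = 1366636/93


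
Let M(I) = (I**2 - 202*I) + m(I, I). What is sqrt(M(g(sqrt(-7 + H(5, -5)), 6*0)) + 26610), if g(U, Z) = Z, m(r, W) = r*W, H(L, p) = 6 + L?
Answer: sqrt(26610) ≈ 163.13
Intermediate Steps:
m(r, W) = W*r
M(I) = -202*I + 2*I**2 (M(I) = (I**2 - 202*I) + I*I = (I**2 - 202*I) + I**2 = -202*I + 2*I**2)
sqrt(M(g(sqrt(-7 + H(5, -5)), 6*0)) + 26610) = sqrt(2*(6*0)*(-101 + 6*0) + 26610) = sqrt(2*0*(-101 + 0) + 26610) = sqrt(2*0*(-101) + 26610) = sqrt(0 + 26610) = sqrt(26610)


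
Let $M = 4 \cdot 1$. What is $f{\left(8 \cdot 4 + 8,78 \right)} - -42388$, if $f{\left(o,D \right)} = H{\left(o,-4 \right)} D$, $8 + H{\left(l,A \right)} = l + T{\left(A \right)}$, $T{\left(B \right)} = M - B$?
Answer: $45508$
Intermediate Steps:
$M = 4$
$T{\left(B \right)} = 4 - B$
$H{\left(l,A \right)} = -4 + l - A$ ($H{\left(l,A \right)} = -8 - \left(-4 + A - l\right) = -8 + \left(4 + l - A\right) = -4 + l - A$)
$f{\left(o,D \right)} = D o$ ($f{\left(o,D \right)} = \left(-4 + o - -4\right) D = \left(-4 + o + 4\right) D = o D = D o$)
$f{\left(8 \cdot 4 + 8,78 \right)} - -42388 = 78 \left(8 \cdot 4 + 8\right) - -42388 = 78 \left(32 + 8\right) + 42388 = 78 \cdot 40 + 42388 = 3120 + 42388 = 45508$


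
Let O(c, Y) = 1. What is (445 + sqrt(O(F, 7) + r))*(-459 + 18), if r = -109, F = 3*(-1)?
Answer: -196245 - 2646*I*sqrt(3) ≈ -1.9625e+5 - 4583.0*I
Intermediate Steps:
F = -3
(445 + sqrt(O(F, 7) + r))*(-459 + 18) = (445 + sqrt(1 - 109))*(-459 + 18) = (445 + sqrt(-108))*(-441) = (445 + 6*I*sqrt(3))*(-441) = -196245 - 2646*I*sqrt(3)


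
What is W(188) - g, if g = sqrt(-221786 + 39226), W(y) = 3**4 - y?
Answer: -107 - 4*I*sqrt(11410) ≈ -107.0 - 427.27*I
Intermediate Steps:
W(y) = 81 - y
g = 4*I*sqrt(11410) (g = sqrt(-182560) = 4*I*sqrt(11410) ≈ 427.27*I)
W(188) - g = (81 - 1*188) - 4*I*sqrt(11410) = (81 - 188) - 4*I*sqrt(11410) = -107 - 4*I*sqrt(11410)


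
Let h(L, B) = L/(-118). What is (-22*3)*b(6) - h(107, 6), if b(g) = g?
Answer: -46621/118 ≈ -395.09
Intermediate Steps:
h(L, B) = -L/118 (h(L, B) = L*(-1/118) = -L/118)
(-22*3)*b(6) - h(107, 6) = -22*3*6 - (-1)*107/118 = -66*6 - 1*(-107/118) = -396 + 107/118 = -46621/118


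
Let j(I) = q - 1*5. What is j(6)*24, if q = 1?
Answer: -96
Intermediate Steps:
j(I) = -4 (j(I) = 1 - 1*5 = 1 - 5 = -4)
j(6)*24 = -4*24 = -96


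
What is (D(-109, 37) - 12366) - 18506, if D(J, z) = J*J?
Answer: -18991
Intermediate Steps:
D(J, z) = J²
(D(-109, 37) - 12366) - 18506 = ((-109)² - 12366) - 18506 = (11881 - 12366) - 18506 = -485 - 18506 = -18991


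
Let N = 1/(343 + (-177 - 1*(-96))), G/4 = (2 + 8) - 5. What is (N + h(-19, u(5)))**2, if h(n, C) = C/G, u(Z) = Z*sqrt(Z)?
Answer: 85809/274576 + sqrt(5)/524 ≈ 0.31678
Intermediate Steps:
u(Z) = Z**(3/2)
G = 20 (G = 4*((2 + 8) - 5) = 4*(10 - 5) = 4*5 = 20)
N = 1/262 (N = 1/(343 + (-177 + 96)) = 1/(343 - 81) = 1/262 ≈ 0.0038168)
h(n, C) = C/20
(N + h(-19, u(5)))**2 = (1/262 + 5**(3/2)/20)**2 = (1/262 + (5*sqrt(5))/20)**2 = (1/262 + sqrt(5)/4)**2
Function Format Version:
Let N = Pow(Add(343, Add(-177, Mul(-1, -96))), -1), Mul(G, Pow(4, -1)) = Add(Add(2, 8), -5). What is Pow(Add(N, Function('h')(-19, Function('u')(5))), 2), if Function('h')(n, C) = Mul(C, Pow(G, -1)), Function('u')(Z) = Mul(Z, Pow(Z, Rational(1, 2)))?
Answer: Add(Rational(85809, 274576), Mul(Rational(1, 524), Pow(5, Rational(1, 2)))) ≈ 0.31678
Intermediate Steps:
Function('u')(Z) = Pow(Z, Rational(3, 2))
G = 20 (G = Mul(4, Add(Add(2, 8), -5)) = Mul(4, Add(10, -5)) = Mul(4, 5) = 20)
N = Rational(1, 262) (N = Pow(Add(343, Add(-177, 96)), -1) = Pow(Add(343, -81), -1) = Pow(262, -1) = Rational(1, 262) ≈ 0.0038168)
Function('h')(n, C) = Mul(Rational(1, 20), C) (Function('h')(n, C) = Mul(C, Pow(20, -1)) = Mul(C, Rational(1, 20)) = Mul(Rational(1, 20), C))
Pow(Add(N, Function('h')(-19, Function('u')(5))), 2) = Pow(Add(Rational(1, 262), Mul(Rational(1, 20), Pow(5, Rational(3, 2)))), 2) = Pow(Add(Rational(1, 262), Mul(Rational(1, 20), Mul(5, Pow(5, Rational(1, 2))))), 2) = Pow(Add(Rational(1, 262), Mul(Rational(1, 4), Pow(5, Rational(1, 2)))), 2)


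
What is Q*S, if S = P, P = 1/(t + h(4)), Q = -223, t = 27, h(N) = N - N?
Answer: -223/27 ≈ -8.2593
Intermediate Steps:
h(N) = 0
P = 1/27 (P = 1/(27 + 0) = 1/27 ≈ 0.037037)
S = 1/27 ≈ 0.037037
Q*S = -223*1/27 = -223/27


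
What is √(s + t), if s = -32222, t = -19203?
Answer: 55*I*√17 ≈ 226.77*I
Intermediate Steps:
√(s + t) = √(-32222 - 19203) = √(-51425) = 55*I*√17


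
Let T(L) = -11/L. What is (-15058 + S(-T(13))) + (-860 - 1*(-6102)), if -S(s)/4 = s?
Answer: -127652/13 ≈ -9819.4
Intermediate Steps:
S(s) = -4*s
(-15058 + S(-T(13))) + (-860 - 1*(-6102)) = (-15058 - (-4)*(-11/13)) + (-860 - 1*(-6102)) = (-15058 - (-4)*(-11*1/13)) + (-860 + 6102) = (-15058 - (-4)*(-11)/13) + 5242 = (-15058 - 4*11/13) + 5242 = (-15058 - 44/13) + 5242 = -195798/13 + 5242 = -127652/13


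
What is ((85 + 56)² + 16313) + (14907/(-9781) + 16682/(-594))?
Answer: 105056002958/2904957 ≈ 36164.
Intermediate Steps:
((85 + 56)² + 16313) + (14907/(-9781) + 16682/(-594)) = (141² + 16313) + (14907*(-1/9781) + 16682*(-1/594)) = (19881 + 16313) + (-14907/9781 - 8341/297) = 36194 - 86010700/2904957 = 105056002958/2904957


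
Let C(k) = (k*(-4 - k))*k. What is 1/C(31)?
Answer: -1/33635 ≈ -2.9731e-5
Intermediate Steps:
C(k) = k**2*(-4 - k)
1/C(31) = 1/(31**2*(-4 - 1*31)) = 1/(961*(-4 - 31)) = 1/(961*(-35)) = 1/(-33635) = -1/33635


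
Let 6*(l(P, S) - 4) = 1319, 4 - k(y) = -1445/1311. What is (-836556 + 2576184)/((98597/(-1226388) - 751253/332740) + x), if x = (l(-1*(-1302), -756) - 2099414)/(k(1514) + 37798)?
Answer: -199897221786393877246620/6649468795593492443 ≈ -30062.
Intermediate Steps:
k(y) = 6689/1311 (k(y) = 4 - (-1445)/1311 = 4 - 1*(-1445/1311) = 4 + 1445/1311 = 6689/1311)
l(P, S) = 1343/6 (l(P, S) = 4 + (1/6)*1319 = 4 + 1319/6 = 1343/6)
x = -5504076617/99119734 (x = (1343/6 - 2099414)/(6689/1311 + 37798) = -12595141/(6*49559867/1311) = -12595141/6*1311/49559867 = -5504076617/99119734 ≈ -55.530)
(-836556 + 2576184)/((98597/(-1226388) - 751253/332740) + x) = (-836556 + 2576184)/((98597/(-1226388) - 751253/332740) - 5504076617/99119734) = 1739628/((98597*(-1/1226388) - 751253*1/332740) - 5504076617/99119734) = 1739628/((-98597/1226388 - 751253/332740) - 5504076617/99119734) = 1739628/(-119266853743/51008542890 - 5504076617/99119734) = 1739628/(-73144156751528416873/1263988300746097815) = 1739628*(-1263988300746097815/73144156751528416873) = -199897221786393877246620/6649468795593492443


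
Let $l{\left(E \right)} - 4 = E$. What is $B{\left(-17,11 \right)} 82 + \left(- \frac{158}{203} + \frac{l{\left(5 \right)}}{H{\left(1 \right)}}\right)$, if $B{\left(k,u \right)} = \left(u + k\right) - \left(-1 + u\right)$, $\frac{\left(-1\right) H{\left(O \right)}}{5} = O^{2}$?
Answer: $- \frac{1334297}{1015} \approx -1314.6$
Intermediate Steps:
$l{\left(E \right)} = 4 + E$
$H{\left(O \right)} = - 5 O^{2}$
$B{\left(k,u \right)} = 1 + k$ ($B{\left(k,u \right)} = \left(k + u\right) - \left(-1 + u\right) = 1 + k$)
$B{\left(-17,11 \right)} 82 + \left(- \frac{158}{203} + \frac{l{\left(5 \right)}}{H{\left(1 \right)}}\right) = \left(1 - 17\right) 82 + \left(- \frac{158}{203} + \frac{4 + 5}{\left(-5\right) 1^{2}}\right) = \left(-16\right) 82 + \left(\left(-158\right) \frac{1}{203} + \frac{9}{\left(-5\right) 1}\right) = -1312 + \left(- \frac{158}{203} + \frac{9}{-5}\right) = -1312 + \left(- \frac{158}{203} + 9 \left(- \frac{1}{5}\right)\right) = -1312 - \frac{2617}{1015} = - \frac{1334297}{1015}$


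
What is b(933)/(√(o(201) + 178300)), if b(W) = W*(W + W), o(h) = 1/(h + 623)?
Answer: 1160652*√30265355406/48973067 ≈ 4123.0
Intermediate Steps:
o(h) = 1/(623 + h)
b(W) = 2*W² (b(W) = W*(2*W) = 2*W²)
b(933)/(√(o(201) + 178300)) = (2*933²)/(√(1/(623 + 201) + 178300)) = (2*870489)/(√(1/824 + 178300)) = 1740978/(√(1/824 + 178300)) = 1740978/(√(146919201/824)) = 1740978/((√30265355406/412)) = 1740978*(2*√30265355406/146919201) = 1160652*√30265355406/48973067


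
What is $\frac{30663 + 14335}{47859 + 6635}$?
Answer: $\frac{22499}{27247} \approx 0.82574$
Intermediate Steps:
$\frac{30663 + 14335}{47859 + 6635} = \frac{44998}{54494} = 44998 \cdot \frac{1}{54494} = \frac{22499}{27247}$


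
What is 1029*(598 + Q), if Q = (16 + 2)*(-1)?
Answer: 596820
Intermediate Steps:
Q = -18 (Q = 18*(-1) = -18)
1029*(598 + Q) = 1029*(598 - 18) = 1029*580 = 596820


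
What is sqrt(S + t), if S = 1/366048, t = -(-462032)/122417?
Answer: sqrt(52629311271346519342)/3734208168 ≈ 1.9427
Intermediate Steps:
t = 462032/122417 (t = -(-462032)/122417 = -1*(-462032/122417) = 462032/122417 ≈ 3.7742)
S = 1/366048 ≈ 2.7319e-6
sqrt(S + t) = sqrt(1/366048 + 462032/122417) = sqrt(169126011953/44810498016) = sqrt(52629311271346519342)/3734208168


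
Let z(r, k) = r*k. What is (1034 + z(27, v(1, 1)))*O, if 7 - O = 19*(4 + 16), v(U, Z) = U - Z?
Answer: -385682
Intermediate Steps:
z(r, k) = k*r
O = -373 (O = 7 - 19*(4 + 16) = 7 - 19*20 = 7 - 1*380 = 7 - 380 = -373)
(1034 + z(27, v(1, 1)))*O = (1034 + (1 - 1*1)*27)*(-373) = (1034 + (1 - 1)*27)*(-373) = (1034 + 0*27)*(-373) = (1034 + 0)*(-373) = 1034*(-373) = -385682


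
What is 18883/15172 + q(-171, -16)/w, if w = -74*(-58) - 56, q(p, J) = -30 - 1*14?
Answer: 19830205/16067148 ≈ 1.2342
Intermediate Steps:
q(p, J) = -44 (q(p, J) = -30 - 14 = -44)
w = 4236 (w = 4292 - 56 = 4236)
18883/15172 + q(-171, -16)/w = 18883/15172 - 44/4236 = 18883*(1/15172) - 44*1/4236 = 18883/15172 - 11/1059 = 19830205/16067148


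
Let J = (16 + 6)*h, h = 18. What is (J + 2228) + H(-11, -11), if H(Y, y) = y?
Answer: 2613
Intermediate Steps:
J = 396 (J = (16 + 6)*18 = 22*18 = 396)
(J + 2228) + H(-11, -11) = (396 + 2228) - 11 = 2624 - 11 = 2613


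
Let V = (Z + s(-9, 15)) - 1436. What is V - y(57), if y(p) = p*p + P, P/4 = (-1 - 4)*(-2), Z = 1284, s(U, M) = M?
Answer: -3426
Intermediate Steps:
P = 40 (P = 4*((-1 - 4)*(-2)) = 4*(-5*(-2)) = 4*10 = 40)
y(p) = 40 + p² (y(p) = p*p + 40 = p² + 40 = 40 + p²)
V = -137 (V = (1284 + 15) - 1436 = 1299 - 1436 = -137)
V - y(57) = -137 - (40 + 57²) = -137 - (40 + 3249) = -137 - 1*3289 = -137 - 3289 = -3426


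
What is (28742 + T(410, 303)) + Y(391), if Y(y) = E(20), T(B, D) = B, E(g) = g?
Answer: 29172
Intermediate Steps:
Y(y) = 20
(28742 + T(410, 303)) + Y(391) = (28742 + 410) + 20 = 29152 + 20 = 29172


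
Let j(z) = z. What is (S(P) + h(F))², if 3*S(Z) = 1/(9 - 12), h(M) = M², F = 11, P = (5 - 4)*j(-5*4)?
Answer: 1183744/81 ≈ 14614.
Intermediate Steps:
P = -20 (P = (5 - 4)*(-5*4) = 1*(-20) = -20)
S(Z) = -⅑ (S(Z) = 1/(3*(9 - 12)) = (⅓)/(-3) = (⅓)*(-⅓) = -⅑)
(S(P) + h(F))² = (-⅑ + 11²)² = (-⅑ + 121)² = (1088/9)² = 1183744/81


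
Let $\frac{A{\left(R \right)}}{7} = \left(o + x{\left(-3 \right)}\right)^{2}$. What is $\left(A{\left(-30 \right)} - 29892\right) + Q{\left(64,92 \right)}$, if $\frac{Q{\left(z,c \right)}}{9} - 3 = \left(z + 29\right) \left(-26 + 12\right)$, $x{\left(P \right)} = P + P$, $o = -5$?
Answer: $-40736$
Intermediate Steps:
$x{\left(P \right)} = 2 P$
$Q{\left(z,c \right)} = -3627 - 126 z$ ($Q{\left(z,c \right)} = 27 + 9 \left(z + 29\right) \left(-26 + 12\right) = 27 + 9 \left(29 + z\right) \left(-14\right) = 27 + 9 \left(-406 - 14 z\right) = 27 - \left(3654 + 126 z\right) = -3627 - 126 z$)
$A{\left(R \right)} = 847$ ($A{\left(R \right)} = 7 \left(-5 + 2 \left(-3\right)\right)^{2} = 7 \left(-5 - 6\right)^{2} = 7 \left(-11\right)^{2} = 7 \cdot 121 = 847$)
$\left(A{\left(-30 \right)} - 29892\right) + Q{\left(64,92 \right)} = \left(847 - 29892\right) - 11691 = -29045 - 11691 = -40736$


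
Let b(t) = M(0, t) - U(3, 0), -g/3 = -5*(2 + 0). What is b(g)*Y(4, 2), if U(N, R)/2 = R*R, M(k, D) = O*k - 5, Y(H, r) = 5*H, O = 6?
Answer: -100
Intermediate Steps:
g = 30 (g = -(-15)*(2 + 0) = -(-15)*2 = -3*(-10) = 30)
M(k, D) = -5 + 6*k (M(k, D) = 6*k - 5 = -5 + 6*k)
U(N, R) = 2*R**2 (U(N, R) = 2*(R*R) = 2*R**2)
b(t) = -5 (b(t) = (-5 + 6*0) - 2*0**2 = (-5 + 0) - 2*0 = -5 - 1*0 = -5 + 0 = -5)
b(g)*Y(4, 2) = -25*4 = -5*20 = -100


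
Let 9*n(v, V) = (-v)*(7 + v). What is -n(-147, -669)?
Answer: 6860/3 ≈ 2286.7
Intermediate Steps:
n(v, V) = -v*(7 + v)/9 (n(v, V) = ((-v)*(7 + v))/9 = (-v*(7 + v))/9 = -v*(7 + v)/9)
-n(-147, -669) = -(-1)*(-147)*(7 - 147)/9 = -(-1)*(-147)*(-140)/9 = -1*(-6860/3) = 6860/3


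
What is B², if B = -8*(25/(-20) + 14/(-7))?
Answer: 676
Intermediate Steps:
B = 26 (B = -8*(25*(-1/20) + 14*(-⅐)) = -8*(-5/4 - 2) = -8*(-13/4) = 26)
B² = 26² = 676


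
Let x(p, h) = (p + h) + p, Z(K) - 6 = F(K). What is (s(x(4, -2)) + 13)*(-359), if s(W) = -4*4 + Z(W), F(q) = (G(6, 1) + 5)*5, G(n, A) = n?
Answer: -20822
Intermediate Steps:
F(q) = 55 (F(q) = (6 + 5)*5 = 11*5 = 55)
Z(K) = 61 (Z(K) = 6 + 55 = 61)
x(p, h) = h + 2*p (x(p, h) = (h + p) + p = h + 2*p)
s(W) = 45 (s(W) = -4*4 + 61 = -16 + 61 = 45)
(s(x(4, -2)) + 13)*(-359) = (45 + 13)*(-359) = 58*(-359) = -20822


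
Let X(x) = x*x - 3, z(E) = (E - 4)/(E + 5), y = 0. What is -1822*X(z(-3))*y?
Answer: 0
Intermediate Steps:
z(E) = (-4 + E)/(5 + E)
X(x) = -3 + x**2 (X(x) = x**2 - 3 = -3 + x**2)
-1822*X(z(-3))*y = -1822*(-3 + ((-4 - 3)/(5 - 3))**2)*0 = -1822*(-3 + (-7/2)**2)*0 = -1822*(-3 + 49/4)*0 = -33707*0/2 = -1822*0 = 0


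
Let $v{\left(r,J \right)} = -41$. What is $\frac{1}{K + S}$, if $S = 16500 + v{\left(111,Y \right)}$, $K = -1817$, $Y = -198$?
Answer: $\frac{1}{14642} \approx 6.8297 \cdot 10^{-5}$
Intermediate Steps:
$S = 16459$ ($S = 16500 - 41 = 16459$)
$\frac{1}{K + S} = \frac{1}{-1817 + 16459} = \frac{1}{14642}$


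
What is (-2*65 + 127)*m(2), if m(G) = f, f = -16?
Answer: 48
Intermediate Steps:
m(G) = -16
(-2*65 + 127)*m(2) = (-2*65 + 127)*(-16) = (-130 + 127)*(-16) = -3*(-16) = 48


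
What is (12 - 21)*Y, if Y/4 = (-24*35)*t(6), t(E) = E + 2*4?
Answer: 423360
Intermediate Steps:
t(E) = 8 + E (t(E) = E + 8 = 8 + E)
Y = -47040 (Y = 4*((-24*35)*(8 + 6)) = 4*(-840*14) = 4*(-11760) = -47040)
(12 - 21)*Y = (12 - 21)*(-47040) = -9*(-47040) = 423360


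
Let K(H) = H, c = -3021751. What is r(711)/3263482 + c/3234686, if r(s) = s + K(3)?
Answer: -4929560215589/5278169768326 ≈ -0.93395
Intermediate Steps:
r(s) = 3 + s (r(s) = s + 3 = 3 + s)
r(711)/3263482 + c/3234686 = (3 + 711)/3263482 - 3021751/3234686 = 714*(1/3263482) - 3021751*1/3234686 = 357/1631741 - 3021751/3234686 = -4929560215589/5278169768326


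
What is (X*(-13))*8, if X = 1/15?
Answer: -104/15 ≈ -6.9333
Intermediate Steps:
X = 1/15 ≈ 0.066667
(X*(-13))*8 = ((1/15)*(-13))*8 = -13/15*8 = -104/15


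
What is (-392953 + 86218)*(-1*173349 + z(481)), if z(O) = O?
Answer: 53024665980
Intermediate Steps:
(-392953 + 86218)*(-1*173349 + z(481)) = (-392953 + 86218)*(-1*173349 + 481) = -306735*(-173349 + 481) = -306735*(-172868) = 53024665980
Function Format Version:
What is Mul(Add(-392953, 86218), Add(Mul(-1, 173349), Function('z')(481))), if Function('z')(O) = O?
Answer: 53024665980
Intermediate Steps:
Mul(Add(-392953, 86218), Add(Mul(-1, 173349), Function('z')(481))) = Mul(Add(-392953, 86218), Add(Mul(-1, 173349), 481)) = Mul(-306735, Add(-173349, 481)) = Mul(-306735, -172868) = 53024665980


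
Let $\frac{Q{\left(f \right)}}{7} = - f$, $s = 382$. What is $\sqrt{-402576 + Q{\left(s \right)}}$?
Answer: $5 i \sqrt{16210} \approx 636.59 i$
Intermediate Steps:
$Q{\left(f \right)} = - 7 f$ ($Q{\left(f \right)} = 7 \left(- f\right) = - 7 f$)
$\sqrt{-402576 + Q{\left(s \right)}} = \sqrt{-402576 - 2674} = \sqrt{-405250} = 5 i \sqrt{16210}$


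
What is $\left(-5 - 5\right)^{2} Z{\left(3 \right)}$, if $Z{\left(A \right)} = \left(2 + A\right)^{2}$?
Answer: $2500$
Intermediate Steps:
$\left(-5 - 5\right)^{2} Z{\left(3 \right)} = \left(-5 - 5\right)^{2} \left(2 + 3\right)^{2} = \left(-10\right)^{2} \cdot 5^{2} = 100 \cdot 25 = 2500$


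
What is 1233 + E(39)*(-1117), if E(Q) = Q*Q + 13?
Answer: -1712245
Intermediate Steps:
E(Q) = 13 + Q² (E(Q) = Q² + 13 = 13 + Q²)
1233 + E(39)*(-1117) = 1233 + (13 + 39²)*(-1117) = 1233 + (13 + 1521)*(-1117) = 1233 + 1534*(-1117) = 1233 - 1713478 = -1712245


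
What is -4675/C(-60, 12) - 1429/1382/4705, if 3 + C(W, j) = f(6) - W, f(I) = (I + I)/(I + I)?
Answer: -7599595533/94283495 ≈ -80.604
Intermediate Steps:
f(I) = 1 (f(I) = (2*I)/((2*I)) = (2*I)*(1/(2*I)) = 1)
C(W, j) = -2 - W (C(W, j) = -3 + (1 - W) = -2 - W)
-4675/C(-60, 12) - 1429/1382/4705 = -4675/(-2 - 1*(-60)) - 1429/1382/4705 = -4675/(-2 + 60) - 1429*1/1382*(1/4705) = -4675/58 - 1429/1382*1/4705 = -4675*1/58 - 1429/6502310 = -4675/58 - 1429/6502310 = -7599595533/94283495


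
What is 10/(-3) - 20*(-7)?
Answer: 410/3 ≈ 136.67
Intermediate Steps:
10/(-3) - 20*(-7) = 10*(-1/3) + 140 = -10/3 + 140 = 410/3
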